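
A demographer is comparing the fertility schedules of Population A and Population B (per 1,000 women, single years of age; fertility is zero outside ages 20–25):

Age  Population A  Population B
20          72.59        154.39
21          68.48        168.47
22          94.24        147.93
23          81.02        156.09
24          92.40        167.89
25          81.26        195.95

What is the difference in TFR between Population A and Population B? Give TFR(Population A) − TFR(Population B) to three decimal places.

Population A:
  Sum of ASFRs = 72.59 + 68.48 + 94.24 + 81.02 + 92.40 + 81.26 = 489.99
  TFR = 489.99 / 1000 = 0.48999
Population B:
  Sum of ASFRs = 154.39 + 168.47 + 147.93 + 156.09 + 167.89 + 195.95 = 990.72
  TFR = 990.72 / 1000 = 0.99072
Difference = 0.48999 − 0.99072 = -0.50073

-0.501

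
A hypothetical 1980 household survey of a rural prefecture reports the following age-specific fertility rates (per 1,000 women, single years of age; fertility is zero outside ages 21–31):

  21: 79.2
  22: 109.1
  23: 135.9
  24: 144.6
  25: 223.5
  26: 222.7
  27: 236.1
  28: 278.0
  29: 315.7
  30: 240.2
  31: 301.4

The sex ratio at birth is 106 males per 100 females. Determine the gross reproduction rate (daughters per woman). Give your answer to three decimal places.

Proportion female at birth = 100 / (100 + 106) = 0.48544.
Sum of ASFRs = 79.2 + 109.1 + 135.9 + 144.6 + 223.5 + 222.7 + 236.1 + 278.0 + 315.7 + 240.2 + 301.4 = 2286.4
TFR = 2286.4 / 1000 = 2.2864
GRR = 0.48544 × 2.2864 = 1.10991

1.110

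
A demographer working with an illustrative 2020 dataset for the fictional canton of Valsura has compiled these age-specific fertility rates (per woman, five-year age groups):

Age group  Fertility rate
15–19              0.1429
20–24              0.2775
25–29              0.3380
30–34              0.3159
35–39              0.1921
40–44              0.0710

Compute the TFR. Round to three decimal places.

Sum of ASFRs = 0.1429 + 0.2775 + 0.3380 + 0.3159 + 0.1921 + 0.0710 = 1.3374
TFR = 5 × 1.3374 = 6.687

6.687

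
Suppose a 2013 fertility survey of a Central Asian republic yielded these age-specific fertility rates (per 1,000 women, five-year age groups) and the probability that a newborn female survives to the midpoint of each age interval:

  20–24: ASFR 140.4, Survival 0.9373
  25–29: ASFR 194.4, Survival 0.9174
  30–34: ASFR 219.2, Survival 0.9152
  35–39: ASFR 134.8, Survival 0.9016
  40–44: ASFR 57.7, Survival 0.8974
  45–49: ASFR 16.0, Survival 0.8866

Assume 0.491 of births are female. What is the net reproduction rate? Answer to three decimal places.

Proportion female at birth = 0.491.
Per-age-group product (5 × ASFR × survival probability):
  20–24: 5 × 140.4/1000 × 0.9373 = 0.65798
  25–29: 5 × 194.4/1000 × 0.9174 = 0.89171
  30–34: 5 × 219.2/1000 × 0.9152 = 1.00306
  35–39: 5 × 134.8/1000 × 0.9016 = 0.60768
  40–44: 5 × 57.7/1000 × 0.8974 = 0.25890
  45–49: 5 × 16.0/1000 × 0.8866 = 0.07093
Sum = 3.49026
NRR = 0.491 × 3.49026 = 1.71372

1.714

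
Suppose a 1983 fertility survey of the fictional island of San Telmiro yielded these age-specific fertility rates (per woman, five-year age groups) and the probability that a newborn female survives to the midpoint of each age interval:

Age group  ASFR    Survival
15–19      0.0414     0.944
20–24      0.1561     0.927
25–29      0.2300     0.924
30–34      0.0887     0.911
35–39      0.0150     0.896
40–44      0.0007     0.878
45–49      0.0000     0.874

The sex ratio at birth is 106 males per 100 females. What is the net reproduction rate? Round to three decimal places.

1.192

Proportion female at birth = 100 / (100 + 106) = 0.48544.
Survival-weighted fertility by age (5·fₓ·Sₓ):
  15–19: 5 × 0.0414 × 0.944 = 0.19541
  20–24: 5 × 0.1561 × 0.927 = 0.72352
  25–29: 5 × 0.2300 × 0.924 = 1.06260
  30–34: 5 × 0.0887 × 0.911 = 0.40403
  35–39: 5 × 0.0150 × 0.896 = 0.06720
  40–44: 5 × 0.0007 × 0.878 = 0.00307
  45–49: 5 × 0.0000 × 0.874 = 0.00000
Sum = 2.45583
NRR = 0.48544 × 2.45583 = 1.19216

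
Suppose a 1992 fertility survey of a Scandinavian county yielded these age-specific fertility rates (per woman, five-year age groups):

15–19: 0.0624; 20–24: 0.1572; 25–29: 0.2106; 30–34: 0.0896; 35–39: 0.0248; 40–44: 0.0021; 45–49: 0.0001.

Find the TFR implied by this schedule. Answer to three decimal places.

Sum of ASFRs = 0.0624 + 0.1572 + 0.2106 + 0.0896 + 0.0248 + 0.0021 + 0.0001 = 0.5468
TFR = 5 × 0.5468 = 2.734

2.734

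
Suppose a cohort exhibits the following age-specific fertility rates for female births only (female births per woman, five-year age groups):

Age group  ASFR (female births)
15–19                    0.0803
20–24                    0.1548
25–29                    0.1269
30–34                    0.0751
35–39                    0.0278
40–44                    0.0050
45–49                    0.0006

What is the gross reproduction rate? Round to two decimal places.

2.35

Sum of female ASFRs = 0.0803 + 0.1548 + 0.1269 + 0.0751 + 0.0278 + 0.0050 + 0.0006 = 0.4705
GRR = 5 × 0.4705 = 2.3525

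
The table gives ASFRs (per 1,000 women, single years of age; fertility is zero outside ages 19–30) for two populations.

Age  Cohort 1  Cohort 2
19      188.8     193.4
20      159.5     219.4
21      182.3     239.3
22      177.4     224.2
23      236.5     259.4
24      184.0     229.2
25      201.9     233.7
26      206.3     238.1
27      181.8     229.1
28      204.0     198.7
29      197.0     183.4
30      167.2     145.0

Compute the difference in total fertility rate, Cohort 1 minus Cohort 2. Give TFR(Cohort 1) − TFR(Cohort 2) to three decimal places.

-0.306

Cohort 1:
  Sum of ASFRs = 188.8 + 159.5 + 182.3 + 177.4 + 236.5 + 184.0 + 201.9 + 206.3 + 181.8 + 204.0 + 197.0 + 167.2 = 2286.7
  TFR = 2286.7 / 1000 = 2.2867
Cohort 2:
  Sum of ASFRs = 193.4 + 219.4 + 239.3 + 224.2 + 259.4 + 229.2 + 233.7 + 238.1 + 229.1 + 198.7 + 183.4 + 145.0 = 2592.9
  TFR = 2592.9 / 1000 = 2.5929
Difference = 2.2867 − 2.5929 = -0.3062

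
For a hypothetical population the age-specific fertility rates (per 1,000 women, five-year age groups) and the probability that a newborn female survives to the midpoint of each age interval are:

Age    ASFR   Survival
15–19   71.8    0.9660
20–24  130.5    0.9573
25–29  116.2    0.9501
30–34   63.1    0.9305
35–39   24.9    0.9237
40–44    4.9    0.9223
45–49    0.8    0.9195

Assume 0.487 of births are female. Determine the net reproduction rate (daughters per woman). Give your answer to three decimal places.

Proportion female at birth = 0.487.
Per-age-group product (5 × ASFR × survival probability):
  15–19: 5 × 71.8/1000 × 0.9660 = 0.34679
  20–24: 5 × 130.5/1000 × 0.9573 = 0.62464
  25–29: 5 × 116.2/1000 × 0.9501 = 0.55201
  30–34: 5 × 63.1/1000 × 0.9305 = 0.29357
  35–39: 5 × 24.9/1000 × 0.9237 = 0.11500
  40–44: 5 × 4.9/1000 × 0.9223 = 0.02260
  45–49: 5 × 0.8/1000 × 0.9195 = 0.00368
Sum = 1.95829
NRR = 0.487 × 1.95829 = 0.95369

0.954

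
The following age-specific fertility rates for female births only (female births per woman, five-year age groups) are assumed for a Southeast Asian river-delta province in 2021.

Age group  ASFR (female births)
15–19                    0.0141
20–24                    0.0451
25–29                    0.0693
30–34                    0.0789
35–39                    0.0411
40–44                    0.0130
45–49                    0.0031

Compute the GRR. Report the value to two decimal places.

Sum of female ASFRs = 0.0141 + 0.0451 + 0.0693 + 0.0789 + 0.0411 + 0.0130 + 0.0031 = 0.2646
GRR = 5 × 0.2646 = 1.323

1.32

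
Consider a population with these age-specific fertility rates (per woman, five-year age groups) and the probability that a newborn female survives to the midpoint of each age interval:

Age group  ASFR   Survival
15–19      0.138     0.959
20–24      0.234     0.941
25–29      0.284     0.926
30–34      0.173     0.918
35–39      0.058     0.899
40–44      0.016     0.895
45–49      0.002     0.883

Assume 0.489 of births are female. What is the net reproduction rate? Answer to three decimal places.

2.060

Proportion female at birth = 0.489.
Each age group contributes 5 × ASFR × survival:
  15–19: 5 × 0.138 × 0.959 = 0.66171
  20–24: 5 × 0.234 × 0.941 = 1.10097
  25–29: 5 × 0.284 × 0.926 = 1.31492
  30–34: 5 × 0.173 × 0.918 = 0.79407
  35–39: 5 × 0.058 × 0.899 = 0.26071
  40–44: 5 × 0.016 × 0.895 = 0.07160
  45–49: 5 × 0.002 × 0.883 = 0.00883
Sum = 4.21281
NRR = 0.489 × 4.21281 = 2.06006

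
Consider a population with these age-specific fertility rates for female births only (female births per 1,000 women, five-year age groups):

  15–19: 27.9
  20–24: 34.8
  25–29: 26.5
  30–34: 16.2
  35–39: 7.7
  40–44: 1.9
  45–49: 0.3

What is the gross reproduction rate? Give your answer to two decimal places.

0.58

Sum of female ASFRs = 27.9 + 34.8 + 26.5 + 16.2 + 7.7 + 1.9 + 0.3 = 115.3
GRR = 5 × 115.3 / 1000 = 0.5765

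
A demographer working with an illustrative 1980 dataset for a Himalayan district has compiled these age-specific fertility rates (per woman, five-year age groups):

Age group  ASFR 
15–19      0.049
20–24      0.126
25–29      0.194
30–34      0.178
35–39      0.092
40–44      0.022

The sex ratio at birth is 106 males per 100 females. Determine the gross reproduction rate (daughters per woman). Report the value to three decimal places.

Proportion female at birth = 100 / (100 + 106) = 0.48544.
Sum of ASFRs = 0.049 + 0.126 + 0.194 + 0.178 + 0.092 + 0.022 = 0.661
TFR = 5 × 0.661 = 3.305
GRR = 0.48544 × 3.305 = 1.60438

1.604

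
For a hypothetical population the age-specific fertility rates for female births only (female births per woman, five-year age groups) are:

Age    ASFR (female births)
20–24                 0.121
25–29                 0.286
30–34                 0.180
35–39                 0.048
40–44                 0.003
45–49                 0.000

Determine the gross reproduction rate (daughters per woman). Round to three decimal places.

3.190

Sum of female ASFRs = 0.121 + 0.286 + 0.180 + 0.048 + 0.003 + 0.000 = 0.638
GRR = 5 × 0.638 = 3.19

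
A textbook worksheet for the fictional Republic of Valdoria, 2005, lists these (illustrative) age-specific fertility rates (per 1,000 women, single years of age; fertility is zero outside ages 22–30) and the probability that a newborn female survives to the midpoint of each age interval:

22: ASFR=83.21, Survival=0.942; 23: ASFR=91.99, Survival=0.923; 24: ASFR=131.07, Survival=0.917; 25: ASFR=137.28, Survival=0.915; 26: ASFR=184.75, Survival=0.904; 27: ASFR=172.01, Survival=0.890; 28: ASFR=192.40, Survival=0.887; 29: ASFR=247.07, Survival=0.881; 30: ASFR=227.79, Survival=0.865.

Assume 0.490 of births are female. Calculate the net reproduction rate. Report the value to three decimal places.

0.644

Proportion female at birth = 0.490.
Survival-weighted fertility by age (1·fₓ·Sₓ):
  22: 1 × 83.21/1000 × 0.942 = 0.07838
  23: 1 × 91.99/1000 × 0.923 = 0.08491
  24: 1 × 131.07/1000 × 0.917 = 0.12019
  25: 1 × 137.28/1000 × 0.915 = 0.12561
  26: 1 × 184.75/1000 × 0.904 = 0.16701
  27: 1 × 172.01/1000 × 0.890 = 0.15309
  28: 1 × 192.40/1000 × 0.887 = 0.17066
  29: 1 × 247.07/1000 × 0.881 = 0.21767
  30: 1 × 227.79/1000 × 0.865 = 0.19704
Sum = 1.31456
NRR = 0.490 × 1.31456 = 0.64413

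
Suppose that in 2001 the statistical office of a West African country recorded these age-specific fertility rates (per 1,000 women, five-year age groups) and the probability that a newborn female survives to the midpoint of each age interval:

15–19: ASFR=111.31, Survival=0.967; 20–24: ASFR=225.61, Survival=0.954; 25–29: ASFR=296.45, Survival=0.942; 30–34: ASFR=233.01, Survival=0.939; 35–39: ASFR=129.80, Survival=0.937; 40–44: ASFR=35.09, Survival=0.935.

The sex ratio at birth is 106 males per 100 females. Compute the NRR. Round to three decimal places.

2.367

Proportion female at birth = 100 / (100 + 106) = 0.48544.
Each age group contributes 5 × ASFR × survival:
  15–19: 5 × 111.31/1000 × 0.967 = 0.53818
  20–24: 5 × 225.61/1000 × 0.954 = 1.07616
  25–29: 5 × 296.45/1000 × 0.942 = 1.39628
  30–34: 5 × 233.01/1000 × 0.939 = 1.09398
  35–39: 5 × 129.80/1000 × 0.937 = 0.60811
  40–44: 5 × 35.09/1000 × 0.935 = 0.16405
Sum = 4.87676
NRR = 0.48544 × 4.87676 = 2.36737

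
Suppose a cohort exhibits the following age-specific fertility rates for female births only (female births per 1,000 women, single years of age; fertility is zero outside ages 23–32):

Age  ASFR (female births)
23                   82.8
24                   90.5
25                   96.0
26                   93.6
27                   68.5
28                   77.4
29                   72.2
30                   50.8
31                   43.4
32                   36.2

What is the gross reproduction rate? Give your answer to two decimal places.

0.71

Sum of female ASFRs = 82.8 + 90.5 + 96.0 + 93.6 + 68.5 + 77.4 + 72.2 + 50.8 + 43.4 + 36.2 = 711.4
GRR = 711.4 / 1000 = 0.7114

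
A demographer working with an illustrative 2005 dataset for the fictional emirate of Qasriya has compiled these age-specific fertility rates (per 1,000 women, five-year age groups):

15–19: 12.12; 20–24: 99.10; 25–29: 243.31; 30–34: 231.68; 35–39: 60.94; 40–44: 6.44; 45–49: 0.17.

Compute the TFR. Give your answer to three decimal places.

3.269

Sum of ASFRs = 12.12 + 99.10 + 243.31 + 231.68 + 60.94 + 6.44 + 0.17 = 653.76
TFR = 5 × 653.76 / 1000 = 3.2688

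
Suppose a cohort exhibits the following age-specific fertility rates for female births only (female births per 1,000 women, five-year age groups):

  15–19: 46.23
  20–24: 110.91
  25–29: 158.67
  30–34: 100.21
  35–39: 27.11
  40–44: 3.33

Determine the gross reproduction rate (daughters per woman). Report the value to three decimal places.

Sum of female ASFRs = 46.23 + 110.91 + 158.67 + 100.21 + 27.11 + 3.33 = 446.46
GRR = 5 × 446.46 / 1000 = 2.2323

2.232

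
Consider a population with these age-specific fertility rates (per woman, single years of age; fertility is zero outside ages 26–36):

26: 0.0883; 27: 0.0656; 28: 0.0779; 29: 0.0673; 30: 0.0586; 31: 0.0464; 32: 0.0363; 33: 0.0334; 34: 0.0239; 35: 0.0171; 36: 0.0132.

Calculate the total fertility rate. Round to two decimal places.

Sum of ASFRs = 0.0883 + 0.0656 + 0.0779 + 0.0673 + 0.0586 + 0.0464 + 0.0363 + 0.0334 + 0.0239 + 0.0171 + 0.0132 = 0.5280
TFR = 0.528

0.53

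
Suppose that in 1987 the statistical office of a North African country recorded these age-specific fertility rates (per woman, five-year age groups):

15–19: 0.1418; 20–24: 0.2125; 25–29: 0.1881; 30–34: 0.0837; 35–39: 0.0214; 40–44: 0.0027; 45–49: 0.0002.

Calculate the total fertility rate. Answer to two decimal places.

3.25

Sum of ASFRs = 0.1418 + 0.2125 + 0.1881 + 0.0837 + 0.0214 + 0.0027 + 0.0002 = 0.6504
TFR = 5 × 0.6504 = 3.252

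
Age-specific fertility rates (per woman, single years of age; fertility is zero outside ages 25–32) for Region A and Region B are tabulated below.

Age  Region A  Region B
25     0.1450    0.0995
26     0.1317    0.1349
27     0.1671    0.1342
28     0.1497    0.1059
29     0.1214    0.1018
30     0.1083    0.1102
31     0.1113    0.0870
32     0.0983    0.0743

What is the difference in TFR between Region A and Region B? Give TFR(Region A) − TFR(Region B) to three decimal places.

Region A:
  Sum of ASFRs = 0.1450 + 0.1317 + 0.1671 + 0.1497 + 0.1214 + 0.1083 + 0.1113 + 0.0983 = 1.0328
  TFR = 1.0328
Region B:
  Sum of ASFRs = 0.0995 + 0.1349 + 0.1342 + 0.1059 + 0.1018 + 0.1102 + 0.0870 + 0.0743 = 0.8478
  TFR = 0.8478
Difference = 1.0328 − 0.8478 = 0.185

0.185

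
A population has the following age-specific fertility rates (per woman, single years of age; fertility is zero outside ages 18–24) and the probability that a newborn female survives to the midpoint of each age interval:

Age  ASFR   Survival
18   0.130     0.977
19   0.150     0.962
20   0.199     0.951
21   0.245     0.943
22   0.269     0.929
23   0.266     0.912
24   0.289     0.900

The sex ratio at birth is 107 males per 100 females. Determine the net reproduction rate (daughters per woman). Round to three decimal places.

Proportion female at birth = 100 / (100 + 107) = 0.48309.
Survival-weighted fertility by age (1·fₓ·Sₓ):
  18: 1 × 0.130 × 0.977 = 0.12701
  19: 1 × 0.150 × 0.962 = 0.14430
  20: 1 × 0.199 × 0.951 = 0.18925
  21: 1 × 0.245 × 0.943 = 0.23104
  22: 1 × 0.269 × 0.929 = 0.24990
  23: 1 × 0.266 × 0.912 = 0.24259
  24: 1 × 0.289 × 0.900 = 0.26010
Sum = 1.44419
NRR = 0.48309 × 1.44419 = 0.69767

0.698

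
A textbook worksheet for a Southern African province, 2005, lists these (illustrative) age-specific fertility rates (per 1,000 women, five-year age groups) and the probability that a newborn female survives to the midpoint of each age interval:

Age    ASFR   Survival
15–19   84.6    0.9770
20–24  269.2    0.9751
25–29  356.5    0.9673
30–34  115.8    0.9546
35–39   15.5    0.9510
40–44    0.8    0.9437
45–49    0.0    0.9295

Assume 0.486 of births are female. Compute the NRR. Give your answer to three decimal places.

1.983

Proportion female at birth = 0.486.
Survival-weighted fertility by age (5·fₓ·Sₓ):
  15–19: 5 × 84.6/1000 × 0.9770 = 0.41327
  20–24: 5 × 269.2/1000 × 0.9751 = 1.31248
  25–29: 5 × 356.5/1000 × 0.9673 = 1.72421
  30–34: 5 × 115.8/1000 × 0.9546 = 0.55271
  35–39: 5 × 15.5/1000 × 0.9510 = 0.07370
  40–44: 5 × 0.8/1000 × 0.9437 = 0.00377
  45–49: 5 × 0.0/1000 × 0.9295 = 0.00000
Sum = 4.08014
NRR = 0.486 × 4.08014 = 1.98295
With NRR above 1 the population is above replacement fertility.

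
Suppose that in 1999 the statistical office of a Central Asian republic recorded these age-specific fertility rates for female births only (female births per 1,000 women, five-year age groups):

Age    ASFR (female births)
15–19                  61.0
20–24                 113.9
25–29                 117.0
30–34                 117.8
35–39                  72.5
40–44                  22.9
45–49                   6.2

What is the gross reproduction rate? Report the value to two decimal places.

2.56

Sum of female ASFRs = 61.0 + 113.9 + 117.0 + 117.8 + 72.5 + 22.9 + 6.2 = 511.3
GRR = 5 × 511.3 / 1000 = 2.5565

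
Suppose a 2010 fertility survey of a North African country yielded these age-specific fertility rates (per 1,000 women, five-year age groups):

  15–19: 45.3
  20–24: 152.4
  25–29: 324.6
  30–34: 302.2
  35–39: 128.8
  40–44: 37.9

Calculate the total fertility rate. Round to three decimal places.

Sum of ASFRs = 45.3 + 152.4 + 324.6 + 302.2 + 128.8 + 37.9 = 991.2
TFR = 5 × 991.2 / 1000 = 4.956

4.956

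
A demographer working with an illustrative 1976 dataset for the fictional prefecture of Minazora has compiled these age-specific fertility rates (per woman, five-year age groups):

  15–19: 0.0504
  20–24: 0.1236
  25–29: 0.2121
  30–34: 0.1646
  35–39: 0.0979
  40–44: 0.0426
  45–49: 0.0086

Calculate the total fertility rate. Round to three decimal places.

3.499

Sum of ASFRs = 0.0504 + 0.1236 + 0.2121 + 0.1646 + 0.0979 + 0.0426 + 0.0086 = 0.6998
TFR = 5 × 0.6998 = 3.499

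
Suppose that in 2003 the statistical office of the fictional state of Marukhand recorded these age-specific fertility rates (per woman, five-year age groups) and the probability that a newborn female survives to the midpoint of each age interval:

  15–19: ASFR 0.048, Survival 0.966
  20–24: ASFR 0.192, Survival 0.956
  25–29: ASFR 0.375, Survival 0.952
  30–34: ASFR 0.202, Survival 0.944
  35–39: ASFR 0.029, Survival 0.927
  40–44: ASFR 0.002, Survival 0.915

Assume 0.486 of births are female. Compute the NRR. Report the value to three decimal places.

1.959

Proportion female at birth = 0.486.
Weighting each age-specific rate by interval width and survival:
  15–19: 5 × 0.048 × 0.966 = 0.23184
  20–24: 5 × 0.192 × 0.956 = 0.91776
  25–29: 5 × 0.375 × 0.952 = 1.78500
  30–34: 5 × 0.202 × 0.944 = 0.95344
  35–39: 5 × 0.029 × 0.927 = 0.13442
  40–44: 5 × 0.002 × 0.915 = 0.00915
Sum = 4.03161
NRR = 0.486 × 4.03161 = 1.95936
With NRR above 1 the population is above replacement fertility.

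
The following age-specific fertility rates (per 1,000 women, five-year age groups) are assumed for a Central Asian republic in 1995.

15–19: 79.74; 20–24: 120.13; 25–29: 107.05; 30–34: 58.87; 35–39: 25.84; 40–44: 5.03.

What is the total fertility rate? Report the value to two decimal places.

1.98

Sum of ASFRs = 79.74 + 120.13 + 107.05 + 58.87 + 25.84 + 5.03 = 396.66
TFR = 5 × 396.66 / 1000 = 1.9833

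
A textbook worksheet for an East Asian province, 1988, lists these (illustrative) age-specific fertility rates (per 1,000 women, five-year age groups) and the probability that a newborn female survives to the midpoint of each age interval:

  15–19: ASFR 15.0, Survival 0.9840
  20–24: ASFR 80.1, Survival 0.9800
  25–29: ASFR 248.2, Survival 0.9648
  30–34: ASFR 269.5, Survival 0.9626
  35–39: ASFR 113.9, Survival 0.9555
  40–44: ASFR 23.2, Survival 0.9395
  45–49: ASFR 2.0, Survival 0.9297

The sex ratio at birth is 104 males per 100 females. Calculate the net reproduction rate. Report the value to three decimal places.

Proportion female at birth = 100 / (100 + 104) = 0.49020.
Survival-weighted fertility by age (5·fₓ·Sₓ):
  15–19: 5 × 15.0/1000 × 0.9840 = 0.07380
  20–24: 5 × 80.1/1000 × 0.9800 = 0.39249
  25–29: 5 × 248.2/1000 × 0.9648 = 1.19732
  30–34: 5 × 269.5/1000 × 0.9626 = 1.29710
  35–39: 5 × 113.9/1000 × 0.9555 = 0.54416
  40–44: 5 × 23.2/1000 × 0.9395 = 0.10898
  45–49: 5 × 2.0/1000 × 0.9297 = 0.00930
Sum = 3.62315
NRR = 0.49020 × 3.62315 = 1.77607

1.776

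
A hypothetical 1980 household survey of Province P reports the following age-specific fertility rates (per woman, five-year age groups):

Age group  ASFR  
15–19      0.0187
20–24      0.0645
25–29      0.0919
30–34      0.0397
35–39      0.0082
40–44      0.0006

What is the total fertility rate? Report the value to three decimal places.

1.118

Sum of ASFRs = 0.0187 + 0.0645 + 0.0919 + 0.0397 + 0.0082 + 0.0006 = 0.2236
TFR = 5 × 0.2236 = 1.118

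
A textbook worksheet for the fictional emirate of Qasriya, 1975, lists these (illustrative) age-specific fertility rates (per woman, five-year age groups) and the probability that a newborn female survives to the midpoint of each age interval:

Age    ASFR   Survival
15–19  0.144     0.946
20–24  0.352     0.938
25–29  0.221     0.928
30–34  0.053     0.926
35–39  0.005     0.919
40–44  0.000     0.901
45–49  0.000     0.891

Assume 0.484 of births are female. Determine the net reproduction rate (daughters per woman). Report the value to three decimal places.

Proportion female at birth = 0.484.
Per-age-group product (5 × ASFR × survival probability):
  15–19: 5 × 0.144 × 0.946 = 0.68112
  20–24: 5 × 0.352 × 0.938 = 1.65088
  25–29: 5 × 0.221 × 0.928 = 1.02544
  30–34: 5 × 0.053 × 0.926 = 0.24539
  35–39: 5 × 0.005 × 0.919 = 0.02298
  40–44: 5 × 0.000 × 0.901 = 0.00000
  45–49: 5 × 0.000 × 0.891 = 0.00000
Sum = 3.62581
NRR = 0.484 × 3.62581 = 1.75489
An NRR exceeding 1 indicates intrinsic growth under these rates.

1.755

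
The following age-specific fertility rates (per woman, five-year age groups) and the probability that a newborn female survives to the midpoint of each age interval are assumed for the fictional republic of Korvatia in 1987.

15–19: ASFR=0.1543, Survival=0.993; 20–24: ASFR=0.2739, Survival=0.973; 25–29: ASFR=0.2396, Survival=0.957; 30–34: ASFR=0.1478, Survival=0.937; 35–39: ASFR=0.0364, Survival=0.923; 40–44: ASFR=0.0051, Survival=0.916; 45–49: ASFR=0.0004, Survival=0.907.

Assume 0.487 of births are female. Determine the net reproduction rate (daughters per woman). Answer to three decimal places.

Proportion female at birth = 0.487.
Each age group contributes 5 × ASFR × survival:
  15–19: 5 × 0.1543 × 0.993 = 0.76610
  20–24: 5 × 0.2739 × 0.973 = 1.33252
  25–29: 5 × 0.2396 × 0.957 = 1.14649
  30–34: 5 × 0.1478 × 0.937 = 0.69244
  35–39: 5 × 0.0364 × 0.923 = 0.16799
  40–44: 5 × 0.0051 × 0.916 = 0.02336
  45–49: 5 × 0.0004 × 0.907 = 0.00181
Sum = 4.13071
NRR = 0.487 × 4.13071 = 2.01166
With NRR above 1 the population is above replacement fertility.

2.012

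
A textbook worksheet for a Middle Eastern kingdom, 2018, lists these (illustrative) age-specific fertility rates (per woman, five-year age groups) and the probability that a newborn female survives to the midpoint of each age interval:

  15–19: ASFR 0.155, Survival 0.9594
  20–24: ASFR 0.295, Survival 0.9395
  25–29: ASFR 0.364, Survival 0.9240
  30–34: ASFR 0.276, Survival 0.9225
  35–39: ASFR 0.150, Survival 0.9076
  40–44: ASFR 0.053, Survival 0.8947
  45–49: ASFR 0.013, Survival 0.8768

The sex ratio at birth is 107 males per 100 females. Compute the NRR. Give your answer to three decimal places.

Proportion female at birth = 100 / (100 + 107) = 0.48309.
Per-age-group product (5 × ASFR × survival probability):
  15–19: 5 × 0.155 × 0.9594 = 0.74354
  20–24: 5 × 0.295 × 0.9395 = 1.38576
  25–29: 5 × 0.364 × 0.9240 = 1.68168
  30–34: 5 × 0.276 × 0.9225 = 1.27305
  35–39: 5 × 0.150 × 0.9076 = 0.68070
  40–44: 5 × 0.053 × 0.8947 = 0.23710
  45–49: 5 × 0.013 × 0.8768 = 0.05699
Sum = 6.05882
NRR = 0.48309 × 6.05882 = 2.92696

2.927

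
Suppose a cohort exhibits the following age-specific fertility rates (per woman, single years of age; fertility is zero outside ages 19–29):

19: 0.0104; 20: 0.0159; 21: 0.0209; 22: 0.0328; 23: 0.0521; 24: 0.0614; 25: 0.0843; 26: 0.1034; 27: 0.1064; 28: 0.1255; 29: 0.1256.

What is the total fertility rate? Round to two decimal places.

Sum of ASFRs = 0.0104 + 0.0159 + 0.0209 + 0.0328 + 0.0521 + 0.0614 + 0.0843 + 0.1034 + 0.1064 + 0.1255 + 0.1256 = 0.7387
TFR = 0.7387

0.74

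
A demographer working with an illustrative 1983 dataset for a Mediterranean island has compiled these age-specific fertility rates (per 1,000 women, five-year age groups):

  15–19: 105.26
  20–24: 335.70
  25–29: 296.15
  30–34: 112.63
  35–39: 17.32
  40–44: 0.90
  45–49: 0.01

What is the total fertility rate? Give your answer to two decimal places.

4.34

Sum of ASFRs = 105.26 + 335.70 + 296.15 + 112.63 + 17.32 + 0.90 + 0.01 = 867.97
TFR = 5 × 867.97 / 1000 = 4.33985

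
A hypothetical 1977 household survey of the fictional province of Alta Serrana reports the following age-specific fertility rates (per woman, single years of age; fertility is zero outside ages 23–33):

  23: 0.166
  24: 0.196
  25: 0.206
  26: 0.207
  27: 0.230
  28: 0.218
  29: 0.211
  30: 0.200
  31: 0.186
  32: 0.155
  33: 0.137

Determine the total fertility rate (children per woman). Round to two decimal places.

2.11

Sum of ASFRs = 0.166 + 0.196 + 0.206 + 0.207 + 0.230 + 0.218 + 0.211 + 0.200 + 0.186 + 0.155 + 0.137 = 2.112
TFR = 2.112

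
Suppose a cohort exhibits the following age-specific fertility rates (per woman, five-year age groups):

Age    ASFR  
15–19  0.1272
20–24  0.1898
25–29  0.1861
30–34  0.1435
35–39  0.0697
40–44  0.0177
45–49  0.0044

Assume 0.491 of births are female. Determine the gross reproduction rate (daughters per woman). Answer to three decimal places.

Proportion female at birth = 0.491.
Sum of ASFRs = 0.1272 + 0.1898 + 0.1861 + 0.1435 + 0.0697 + 0.0177 + 0.0044 = 0.7384
TFR = 5 × 0.7384 = 3.692
GRR = 0.491 × 3.692 = 1.81277

1.813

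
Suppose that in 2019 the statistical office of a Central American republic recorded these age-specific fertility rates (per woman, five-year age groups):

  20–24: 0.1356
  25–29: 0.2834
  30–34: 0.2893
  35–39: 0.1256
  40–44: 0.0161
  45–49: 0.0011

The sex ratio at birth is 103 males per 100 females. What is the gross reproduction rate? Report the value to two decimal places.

2.10

Proportion female at birth = 100 / (100 + 103) = 0.49261.
Sum of ASFRs = 0.1356 + 0.2834 + 0.2893 + 0.1256 + 0.0161 + 0.0011 = 0.8511
TFR = 5 × 0.8511 = 4.2555
GRR = 0.49261 × 4.2555 = 2.09630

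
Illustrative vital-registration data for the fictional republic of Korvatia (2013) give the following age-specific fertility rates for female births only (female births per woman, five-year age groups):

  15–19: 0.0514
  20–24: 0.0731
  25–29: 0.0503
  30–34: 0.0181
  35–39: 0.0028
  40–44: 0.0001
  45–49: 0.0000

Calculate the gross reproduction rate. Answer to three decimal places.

0.979

Sum of female ASFRs = 0.0514 + 0.0731 + 0.0503 + 0.0181 + 0.0028 + 0.0001 + 0.0000 = 0.1958
GRR = 5 × 0.1958 = 0.979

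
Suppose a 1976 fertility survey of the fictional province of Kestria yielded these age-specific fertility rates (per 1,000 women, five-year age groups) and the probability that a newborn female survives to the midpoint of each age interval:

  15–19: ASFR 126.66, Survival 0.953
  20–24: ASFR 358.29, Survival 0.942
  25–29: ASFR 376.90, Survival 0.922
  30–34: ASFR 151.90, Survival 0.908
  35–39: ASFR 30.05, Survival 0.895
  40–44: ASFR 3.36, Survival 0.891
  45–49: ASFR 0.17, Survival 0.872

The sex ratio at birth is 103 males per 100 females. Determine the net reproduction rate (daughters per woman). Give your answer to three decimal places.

2.398

Proportion female at birth = 100 / (100 + 103) = 0.49261.
Weighting each age-specific rate by interval width and survival:
  15–19: 5 × 126.66/1000 × 0.953 = 0.60353
  20–24: 5 × 358.29/1000 × 0.942 = 1.68755
  25–29: 5 × 376.90/1000 × 0.922 = 1.73751
  30–34: 5 × 151.90/1000 × 0.908 = 0.68963
  35–39: 5 × 30.05/1000 × 0.895 = 0.13447
  40–44: 5 × 3.36/1000 × 0.891 = 0.01497
  45–49: 5 × 0.17/1000 × 0.872 = 0.00074
Sum = 4.86840
NRR = 0.49261 × 4.86840 = 2.39822
With NRR above 1 the population is above replacement fertility.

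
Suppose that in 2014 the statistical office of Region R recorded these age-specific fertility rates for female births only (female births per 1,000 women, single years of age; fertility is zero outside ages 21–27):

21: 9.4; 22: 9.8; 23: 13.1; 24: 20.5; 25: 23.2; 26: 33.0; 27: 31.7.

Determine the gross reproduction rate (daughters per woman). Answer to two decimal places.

Sum of female ASFRs = 9.4 + 9.8 + 13.1 + 20.5 + 23.2 + 33.0 + 31.7 = 140.7
GRR = 140.7 / 1000 = 0.1407

0.14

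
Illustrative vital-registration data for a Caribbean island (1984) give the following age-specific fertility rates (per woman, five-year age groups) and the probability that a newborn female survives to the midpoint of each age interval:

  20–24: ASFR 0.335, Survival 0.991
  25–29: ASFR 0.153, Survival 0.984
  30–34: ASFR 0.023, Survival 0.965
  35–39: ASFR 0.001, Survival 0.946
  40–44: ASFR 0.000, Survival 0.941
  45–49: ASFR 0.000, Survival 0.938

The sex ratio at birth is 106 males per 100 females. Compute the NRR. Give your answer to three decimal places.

1.227

Proportion female at birth = 100 / (100 + 106) = 0.48544.
Survival-weighted fertility by age (5·fₓ·Sₓ):
  20–24: 5 × 0.335 × 0.991 = 1.65993
  25–29: 5 × 0.153 × 0.984 = 0.75276
  30–34: 5 × 0.023 × 0.965 = 0.11098
  35–39: 5 × 0.001 × 0.946 = 0.00473
  40–44: 5 × 0.000 × 0.941 = 0.00000
  45–49: 5 × 0.000 × 0.938 = 0.00000
Sum = 2.52840
NRR = 0.48544 × 2.52840 = 1.22739
An NRR exceeding 1 indicates intrinsic growth under these rates.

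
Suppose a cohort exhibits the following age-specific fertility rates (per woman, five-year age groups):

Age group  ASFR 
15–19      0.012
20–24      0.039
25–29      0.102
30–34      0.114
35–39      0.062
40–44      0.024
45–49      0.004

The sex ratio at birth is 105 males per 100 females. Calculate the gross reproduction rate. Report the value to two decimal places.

Proportion female at birth = 100 / (100 + 105) = 0.48780.
Sum of ASFRs = 0.012 + 0.039 + 0.102 + 0.114 + 0.062 + 0.024 + 0.004 = 0.357
TFR = 5 × 0.357 = 1.785
GRR = 0.48780 × 1.785 = 0.87072

0.87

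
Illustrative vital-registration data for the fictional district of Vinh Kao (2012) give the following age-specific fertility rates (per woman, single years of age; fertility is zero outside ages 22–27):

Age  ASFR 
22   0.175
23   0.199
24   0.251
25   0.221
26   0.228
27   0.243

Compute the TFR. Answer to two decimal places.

1.32

Sum of ASFRs = 0.175 + 0.199 + 0.251 + 0.221 + 0.228 + 0.243 = 1.317
TFR = 1.317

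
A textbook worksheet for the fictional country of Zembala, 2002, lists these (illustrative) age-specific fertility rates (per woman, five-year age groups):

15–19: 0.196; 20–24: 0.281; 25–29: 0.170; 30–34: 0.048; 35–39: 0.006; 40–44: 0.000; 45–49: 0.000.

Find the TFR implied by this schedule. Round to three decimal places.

Sum of ASFRs = 0.196 + 0.281 + 0.170 + 0.048 + 0.006 + 0.000 + 0.000 = 0.701
TFR = 5 × 0.701 = 3.505

3.505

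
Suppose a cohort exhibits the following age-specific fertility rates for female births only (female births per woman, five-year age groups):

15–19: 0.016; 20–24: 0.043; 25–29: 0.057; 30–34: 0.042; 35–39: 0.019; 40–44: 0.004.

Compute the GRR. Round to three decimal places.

0.905

Sum of female ASFRs = 0.016 + 0.043 + 0.057 + 0.042 + 0.019 + 0.004 = 0.181
GRR = 5 × 0.181 = 0.905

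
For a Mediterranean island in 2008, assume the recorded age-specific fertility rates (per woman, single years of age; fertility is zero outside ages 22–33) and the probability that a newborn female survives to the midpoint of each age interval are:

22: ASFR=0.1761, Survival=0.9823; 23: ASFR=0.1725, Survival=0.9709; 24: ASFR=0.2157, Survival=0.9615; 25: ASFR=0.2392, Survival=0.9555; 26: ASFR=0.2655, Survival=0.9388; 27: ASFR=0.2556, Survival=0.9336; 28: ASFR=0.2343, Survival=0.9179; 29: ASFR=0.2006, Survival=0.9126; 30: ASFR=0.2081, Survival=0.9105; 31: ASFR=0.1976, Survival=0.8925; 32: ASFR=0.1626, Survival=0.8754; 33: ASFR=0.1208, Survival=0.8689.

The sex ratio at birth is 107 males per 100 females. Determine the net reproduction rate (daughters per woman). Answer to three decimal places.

Proportion female at birth = 100 / (100 + 107) = 0.48309.
Survival-weighted fertility by age (1·fₓ·Sₓ):
  22: 1 × 0.1761 × 0.9823 = 0.17298
  23: 1 × 0.1725 × 0.9709 = 0.16748
  24: 1 × 0.2157 × 0.9615 = 0.20740
  25: 1 × 0.2392 × 0.9555 = 0.22856
  26: 1 × 0.2655 × 0.9388 = 0.24925
  27: 1 × 0.2556 × 0.9336 = 0.23863
  28: 1 × 0.2343 × 0.9179 = 0.21506
  29: 1 × 0.2006 × 0.9126 = 0.18307
  30: 1 × 0.2081 × 0.9105 = 0.18948
  31: 1 × 0.1976 × 0.8925 = 0.17636
  32: 1 × 0.1626 × 0.8754 = 0.14234
  33: 1 × 0.1208 × 0.8689 = 0.10496
Sum = 2.27557
NRR = 0.48309 × 2.27557 = 1.09931

1.099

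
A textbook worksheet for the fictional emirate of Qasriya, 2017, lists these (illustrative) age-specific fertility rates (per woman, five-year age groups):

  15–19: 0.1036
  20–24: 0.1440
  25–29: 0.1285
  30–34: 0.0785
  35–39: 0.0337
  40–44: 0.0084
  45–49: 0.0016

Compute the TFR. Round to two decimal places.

Sum of ASFRs = 0.1036 + 0.1440 + 0.1285 + 0.0785 + 0.0337 + 0.0084 + 0.0016 = 0.4983
TFR = 5 × 0.4983 = 2.4915

2.49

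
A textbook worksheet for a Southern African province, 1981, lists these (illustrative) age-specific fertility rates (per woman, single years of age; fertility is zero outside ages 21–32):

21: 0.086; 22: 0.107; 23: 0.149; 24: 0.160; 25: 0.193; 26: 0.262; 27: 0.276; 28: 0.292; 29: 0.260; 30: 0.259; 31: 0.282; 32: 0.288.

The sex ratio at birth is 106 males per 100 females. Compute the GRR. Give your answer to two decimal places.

1.27

Proportion female at birth = 100 / (100 + 106) = 0.48544.
Sum of ASFRs = 0.086 + 0.107 + 0.149 + 0.160 + 0.193 + 0.262 + 0.276 + 0.292 + 0.260 + 0.259 + 0.282 + 0.288 = 2.614
TFR = 2.614
GRR = 0.48544 × 2.614 = 1.26894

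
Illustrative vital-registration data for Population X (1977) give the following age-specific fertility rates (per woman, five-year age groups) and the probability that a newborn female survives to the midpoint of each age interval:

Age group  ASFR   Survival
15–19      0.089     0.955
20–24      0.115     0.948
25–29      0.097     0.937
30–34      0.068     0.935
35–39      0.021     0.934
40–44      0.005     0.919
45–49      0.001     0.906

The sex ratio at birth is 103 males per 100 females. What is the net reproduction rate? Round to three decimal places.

Proportion female at birth = 100 / (100 + 103) = 0.49261.
Per-age-group product (5 × ASFR × survival probability):
  15–19: 5 × 0.089 × 0.955 = 0.42498
  20–24: 5 × 0.115 × 0.948 = 0.54510
  25–29: 5 × 0.097 × 0.937 = 0.45445
  30–34: 5 × 0.068 × 0.935 = 0.31790
  35–39: 5 × 0.021 × 0.934 = 0.09807
  40–44: 5 × 0.005 × 0.919 = 0.02298
  45–49: 5 × 0.001 × 0.906 = 0.00453
Sum = 1.86801
NRR = 0.49261 × 1.86801 = 0.92020
With NRR below 1 the population is below replacement fertility.

0.920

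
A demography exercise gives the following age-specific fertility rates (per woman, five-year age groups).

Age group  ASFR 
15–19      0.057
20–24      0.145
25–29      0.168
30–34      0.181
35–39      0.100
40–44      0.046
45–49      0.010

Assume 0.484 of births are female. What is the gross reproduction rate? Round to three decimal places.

1.711

Proportion female at birth = 0.484.
Sum of ASFRs = 0.057 + 0.145 + 0.168 + 0.181 + 0.100 + 0.046 + 0.010 = 0.707
TFR = 5 × 0.707 = 3.535
GRR = 0.484 × 3.535 = 1.71094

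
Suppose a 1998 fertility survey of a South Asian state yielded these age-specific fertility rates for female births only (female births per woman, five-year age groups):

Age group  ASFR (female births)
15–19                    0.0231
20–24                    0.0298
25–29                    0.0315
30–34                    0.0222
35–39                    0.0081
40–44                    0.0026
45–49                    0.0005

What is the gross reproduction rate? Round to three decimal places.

0.589

Sum of female ASFRs = 0.0231 + 0.0298 + 0.0315 + 0.0222 + 0.0081 + 0.0026 + 0.0005 = 0.1178
GRR = 5 × 0.1178 = 0.589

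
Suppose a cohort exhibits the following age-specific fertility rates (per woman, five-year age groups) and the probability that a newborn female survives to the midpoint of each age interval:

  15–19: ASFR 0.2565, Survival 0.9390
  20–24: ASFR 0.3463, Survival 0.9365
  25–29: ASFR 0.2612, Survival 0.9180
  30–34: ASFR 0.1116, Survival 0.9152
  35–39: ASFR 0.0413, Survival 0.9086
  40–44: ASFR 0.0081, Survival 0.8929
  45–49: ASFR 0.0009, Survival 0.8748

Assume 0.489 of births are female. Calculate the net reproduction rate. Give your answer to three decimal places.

Proportion female at birth = 0.489.
Survival-weighted fertility by age (5·fₓ·Sₓ):
  15–19: 5 × 0.2565 × 0.9390 = 1.20427
  20–24: 5 × 0.3463 × 0.9365 = 1.62155
  25–29: 5 × 0.2612 × 0.9180 = 1.19891
  30–34: 5 × 0.1116 × 0.9152 = 0.51068
  35–39: 5 × 0.0413 × 0.9086 = 0.18763
  40–44: 5 × 0.0081 × 0.8929 = 0.03616
  45–49: 5 × 0.0009 × 0.8748 = 0.00394
Sum = 4.76314
NRR = 0.489 × 4.76314 = 2.32918
NRR > 1, so each generation more than replaces itself.

2.329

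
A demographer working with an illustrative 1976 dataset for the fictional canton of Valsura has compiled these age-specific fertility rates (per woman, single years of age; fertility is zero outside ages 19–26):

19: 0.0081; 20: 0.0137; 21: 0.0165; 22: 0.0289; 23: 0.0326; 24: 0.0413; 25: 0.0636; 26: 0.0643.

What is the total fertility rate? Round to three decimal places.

Sum of ASFRs = 0.0081 + 0.0137 + 0.0165 + 0.0289 + 0.0326 + 0.0413 + 0.0636 + 0.0643 = 0.2690
TFR = 0.269

0.269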